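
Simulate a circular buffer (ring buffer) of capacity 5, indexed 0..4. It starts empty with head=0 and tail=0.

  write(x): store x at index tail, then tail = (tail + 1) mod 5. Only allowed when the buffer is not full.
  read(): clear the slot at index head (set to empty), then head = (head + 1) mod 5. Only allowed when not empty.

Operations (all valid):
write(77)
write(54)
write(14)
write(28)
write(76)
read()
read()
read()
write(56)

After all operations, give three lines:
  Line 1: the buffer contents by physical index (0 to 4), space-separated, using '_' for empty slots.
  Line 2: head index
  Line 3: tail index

Answer: 56 _ _ 28 76
3
1

Derivation:
write(77): buf=[77 _ _ _ _], head=0, tail=1, size=1
write(54): buf=[77 54 _ _ _], head=0, tail=2, size=2
write(14): buf=[77 54 14 _ _], head=0, tail=3, size=3
write(28): buf=[77 54 14 28 _], head=0, tail=4, size=4
write(76): buf=[77 54 14 28 76], head=0, tail=0, size=5
read(): buf=[_ 54 14 28 76], head=1, tail=0, size=4
read(): buf=[_ _ 14 28 76], head=2, tail=0, size=3
read(): buf=[_ _ _ 28 76], head=3, tail=0, size=2
write(56): buf=[56 _ _ 28 76], head=3, tail=1, size=3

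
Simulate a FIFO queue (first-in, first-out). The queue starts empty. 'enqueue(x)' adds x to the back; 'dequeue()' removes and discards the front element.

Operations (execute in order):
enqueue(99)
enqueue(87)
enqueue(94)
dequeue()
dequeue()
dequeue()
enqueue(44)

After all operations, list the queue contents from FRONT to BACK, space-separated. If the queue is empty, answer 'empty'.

Answer: 44

Derivation:
enqueue(99): [99]
enqueue(87): [99, 87]
enqueue(94): [99, 87, 94]
dequeue(): [87, 94]
dequeue(): [94]
dequeue(): []
enqueue(44): [44]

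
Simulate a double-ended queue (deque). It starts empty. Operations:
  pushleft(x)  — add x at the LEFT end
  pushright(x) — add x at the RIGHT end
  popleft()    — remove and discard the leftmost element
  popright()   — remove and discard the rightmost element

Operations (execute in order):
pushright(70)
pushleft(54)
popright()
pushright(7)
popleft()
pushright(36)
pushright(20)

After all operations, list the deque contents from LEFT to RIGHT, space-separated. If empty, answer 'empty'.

pushright(70): [70]
pushleft(54): [54, 70]
popright(): [54]
pushright(7): [54, 7]
popleft(): [7]
pushright(36): [7, 36]
pushright(20): [7, 36, 20]

Answer: 7 36 20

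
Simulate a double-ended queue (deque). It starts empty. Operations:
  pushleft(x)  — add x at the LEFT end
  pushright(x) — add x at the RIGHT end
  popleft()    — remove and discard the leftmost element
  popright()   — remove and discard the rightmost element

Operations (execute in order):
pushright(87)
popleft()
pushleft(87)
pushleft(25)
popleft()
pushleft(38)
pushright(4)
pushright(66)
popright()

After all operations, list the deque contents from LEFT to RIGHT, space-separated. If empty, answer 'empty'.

Answer: 38 87 4

Derivation:
pushright(87): [87]
popleft(): []
pushleft(87): [87]
pushleft(25): [25, 87]
popleft(): [87]
pushleft(38): [38, 87]
pushright(4): [38, 87, 4]
pushright(66): [38, 87, 4, 66]
popright(): [38, 87, 4]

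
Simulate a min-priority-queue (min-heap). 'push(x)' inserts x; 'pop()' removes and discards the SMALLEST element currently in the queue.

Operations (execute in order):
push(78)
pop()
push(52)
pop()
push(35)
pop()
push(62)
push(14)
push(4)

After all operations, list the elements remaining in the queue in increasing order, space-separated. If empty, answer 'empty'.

Answer: 4 14 62

Derivation:
push(78): heap contents = [78]
pop() → 78: heap contents = []
push(52): heap contents = [52]
pop() → 52: heap contents = []
push(35): heap contents = [35]
pop() → 35: heap contents = []
push(62): heap contents = [62]
push(14): heap contents = [14, 62]
push(4): heap contents = [4, 14, 62]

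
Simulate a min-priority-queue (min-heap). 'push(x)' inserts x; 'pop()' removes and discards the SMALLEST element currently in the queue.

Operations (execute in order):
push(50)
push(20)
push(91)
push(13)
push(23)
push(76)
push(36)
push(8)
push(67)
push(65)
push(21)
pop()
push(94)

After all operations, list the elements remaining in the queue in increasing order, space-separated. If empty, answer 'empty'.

Answer: 13 20 21 23 36 50 65 67 76 91 94

Derivation:
push(50): heap contents = [50]
push(20): heap contents = [20, 50]
push(91): heap contents = [20, 50, 91]
push(13): heap contents = [13, 20, 50, 91]
push(23): heap contents = [13, 20, 23, 50, 91]
push(76): heap contents = [13, 20, 23, 50, 76, 91]
push(36): heap contents = [13, 20, 23, 36, 50, 76, 91]
push(8): heap contents = [8, 13, 20, 23, 36, 50, 76, 91]
push(67): heap contents = [8, 13, 20, 23, 36, 50, 67, 76, 91]
push(65): heap contents = [8, 13, 20, 23, 36, 50, 65, 67, 76, 91]
push(21): heap contents = [8, 13, 20, 21, 23, 36, 50, 65, 67, 76, 91]
pop() → 8: heap contents = [13, 20, 21, 23, 36, 50, 65, 67, 76, 91]
push(94): heap contents = [13, 20, 21, 23, 36, 50, 65, 67, 76, 91, 94]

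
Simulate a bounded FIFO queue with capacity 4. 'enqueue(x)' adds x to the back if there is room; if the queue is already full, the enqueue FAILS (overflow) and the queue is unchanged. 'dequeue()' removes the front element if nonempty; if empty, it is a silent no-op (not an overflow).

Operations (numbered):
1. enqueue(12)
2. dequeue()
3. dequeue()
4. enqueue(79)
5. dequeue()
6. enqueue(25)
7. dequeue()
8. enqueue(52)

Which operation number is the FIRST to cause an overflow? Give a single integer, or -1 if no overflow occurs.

1. enqueue(12): size=1
2. dequeue(): size=0
3. dequeue(): empty, no-op, size=0
4. enqueue(79): size=1
5. dequeue(): size=0
6. enqueue(25): size=1
7. dequeue(): size=0
8. enqueue(52): size=1

Answer: -1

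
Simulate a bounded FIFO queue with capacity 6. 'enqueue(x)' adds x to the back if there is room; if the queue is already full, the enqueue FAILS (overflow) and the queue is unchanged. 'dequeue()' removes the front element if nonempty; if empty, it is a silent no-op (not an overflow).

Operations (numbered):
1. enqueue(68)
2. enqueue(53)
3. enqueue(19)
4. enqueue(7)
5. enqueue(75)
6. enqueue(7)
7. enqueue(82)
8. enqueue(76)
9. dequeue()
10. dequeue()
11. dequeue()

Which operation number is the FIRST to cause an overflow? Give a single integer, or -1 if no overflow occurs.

Answer: 7

Derivation:
1. enqueue(68): size=1
2. enqueue(53): size=2
3. enqueue(19): size=3
4. enqueue(7): size=4
5. enqueue(75): size=5
6. enqueue(7): size=6
7. enqueue(82): size=6=cap → OVERFLOW (fail)
8. enqueue(76): size=6=cap → OVERFLOW (fail)
9. dequeue(): size=5
10. dequeue(): size=4
11. dequeue(): size=3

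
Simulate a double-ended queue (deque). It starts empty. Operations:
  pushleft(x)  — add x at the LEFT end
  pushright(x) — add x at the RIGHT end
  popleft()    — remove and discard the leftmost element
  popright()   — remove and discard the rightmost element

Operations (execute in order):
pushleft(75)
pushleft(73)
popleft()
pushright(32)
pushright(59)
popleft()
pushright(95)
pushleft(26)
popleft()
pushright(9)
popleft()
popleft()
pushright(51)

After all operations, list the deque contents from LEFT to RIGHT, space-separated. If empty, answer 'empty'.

pushleft(75): [75]
pushleft(73): [73, 75]
popleft(): [75]
pushright(32): [75, 32]
pushright(59): [75, 32, 59]
popleft(): [32, 59]
pushright(95): [32, 59, 95]
pushleft(26): [26, 32, 59, 95]
popleft(): [32, 59, 95]
pushright(9): [32, 59, 95, 9]
popleft(): [59, 95, 9]
popleft(): [95, 9]
pushright(51): [95, 9, 51]

Answer: 95 9 51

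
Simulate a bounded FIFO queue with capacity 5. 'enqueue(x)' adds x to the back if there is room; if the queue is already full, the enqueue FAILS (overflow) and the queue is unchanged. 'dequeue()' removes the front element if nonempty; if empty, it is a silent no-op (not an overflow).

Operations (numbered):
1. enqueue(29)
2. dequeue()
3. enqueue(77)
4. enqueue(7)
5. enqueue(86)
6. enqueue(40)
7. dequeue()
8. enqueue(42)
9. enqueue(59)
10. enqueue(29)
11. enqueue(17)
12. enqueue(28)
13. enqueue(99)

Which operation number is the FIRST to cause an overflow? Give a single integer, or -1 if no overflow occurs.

1. enqueue(29): size=1
2. dequeue(): size=0
3. enqueue(77): size=1
4. enqueue(7): size=2
5. enqueue(86): size=3
6. enqueue(40): size=4
7. dequeue(): size=3
8. enqueue(42): size=4
9. enqueue(59): size=5
10. enqueue(29): size=5=cap → OVERFLOW (fail)
11. enqueue(17): size=5=cap → OVERFLOW (fail)
12. enqueue(28): size=5=cap → OVERFLOW (fail)
13. enqueue(99): size=5=cap → OVERFLOW (fail)

Answer: 10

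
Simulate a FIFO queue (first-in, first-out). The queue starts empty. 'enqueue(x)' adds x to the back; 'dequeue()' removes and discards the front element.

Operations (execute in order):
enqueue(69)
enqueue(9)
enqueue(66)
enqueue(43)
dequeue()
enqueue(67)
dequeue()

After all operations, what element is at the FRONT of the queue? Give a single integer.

Answer: 66

Derivation:
enqueue(69): queue = [69]
enqueue(9): queue = [69, 9]
enqueue(66): queue = [69, 9, 66]
enqueue(43): queue = [69, 9, 66, 43]
dequeue(): queue = [9, 66, 43]
enqueue(67): queue = [9, 66, 43, 67]
dequeue(): queue = [66, 43, 67]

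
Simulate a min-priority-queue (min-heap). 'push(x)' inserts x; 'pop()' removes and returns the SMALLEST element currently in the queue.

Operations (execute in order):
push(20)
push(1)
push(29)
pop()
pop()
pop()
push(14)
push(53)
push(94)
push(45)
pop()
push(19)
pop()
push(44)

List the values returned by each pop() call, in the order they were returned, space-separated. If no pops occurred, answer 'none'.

Answer: 1 20 29 14 19

Derivation:
push(20): heap contents = [20]
push(1): heap contents = [1, 20]
push(29): heap contents = [1, 20, 29]
pop() → 1: heap contents = [20, 29]
pop() → 20: heap contents = [29]
pop() → 29: heap contents = []
push(14): heap contents = [14]
push(53): heap contents = [14, 53]
push(94): heap contents = [14, 53, 94]
push(45): heap contents = [14, 45, 53, 94]
pop() → 14: heap contents = [45, 53, 94]
push(19): heap contents = [19, 45, 53, 94]
pop() → 19: heap contents = [45, 53, 94]
push(44): heap contents = [44, 45, 53, 94]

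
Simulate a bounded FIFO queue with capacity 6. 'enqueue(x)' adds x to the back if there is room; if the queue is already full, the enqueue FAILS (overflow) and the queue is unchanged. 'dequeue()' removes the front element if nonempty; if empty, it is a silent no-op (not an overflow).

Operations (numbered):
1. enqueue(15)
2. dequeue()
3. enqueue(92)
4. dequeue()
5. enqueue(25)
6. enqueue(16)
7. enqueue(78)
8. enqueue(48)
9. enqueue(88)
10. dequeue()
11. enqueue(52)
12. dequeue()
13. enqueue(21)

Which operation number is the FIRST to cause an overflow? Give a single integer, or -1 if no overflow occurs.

1. enqueue(15): size=1
2. dequeue(): size=0
3. enqueue(92): size=1
4. dequeue(): size=0
5. enqueue(25): size=1
6. enqueue(16): size=2
7. enqueue(78): size=3
8. enqueue(48): size=4
9. enqueue(88): size=5
10. dequeue(): size=4
11. enqueue(52): size=5
12. dequeue(): size=4
13. enqueue(21): size=5

Answer: -1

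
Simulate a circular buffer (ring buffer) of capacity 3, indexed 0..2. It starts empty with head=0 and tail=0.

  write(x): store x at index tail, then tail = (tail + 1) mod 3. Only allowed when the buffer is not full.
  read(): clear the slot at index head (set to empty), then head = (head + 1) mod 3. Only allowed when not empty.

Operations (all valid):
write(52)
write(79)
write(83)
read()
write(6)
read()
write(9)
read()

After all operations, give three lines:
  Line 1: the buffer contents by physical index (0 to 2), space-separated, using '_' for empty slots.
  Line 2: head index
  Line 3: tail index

write(52): buf=[52 _ _], head=0, tail=1, size=1
write(79): buf=[52 79 _], head=0, tail=2, size=2
write(83): buf=[52 79 83], head=0, tail=0, size=3
read(): buf=[_ 79 83], head=1, tail=0, size=2
write(6): buf=[6 79 83], head=1, tail=1, size=3
read(): buf=[6 _ 83], head=2, tail=1, size=2
write(9): buf=[6 9 83], head=2, tail=2, size=3
read(): buf=[6 9 _], head=0, tail=2, size=2

Answer: 6 9 _
0
2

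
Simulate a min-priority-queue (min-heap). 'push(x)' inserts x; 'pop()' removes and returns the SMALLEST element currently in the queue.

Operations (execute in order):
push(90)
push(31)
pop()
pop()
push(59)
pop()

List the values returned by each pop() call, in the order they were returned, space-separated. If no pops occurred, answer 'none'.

Answer: 31 90 59

Derivation:
push(90): heap contents = [90]
push(31): heap contents = [31, 90]
pop() → 31: heap contents = [90]
pop() → 90: heap contents = []
push(59): heap contents = [59]
pop() → 59: heap contents = []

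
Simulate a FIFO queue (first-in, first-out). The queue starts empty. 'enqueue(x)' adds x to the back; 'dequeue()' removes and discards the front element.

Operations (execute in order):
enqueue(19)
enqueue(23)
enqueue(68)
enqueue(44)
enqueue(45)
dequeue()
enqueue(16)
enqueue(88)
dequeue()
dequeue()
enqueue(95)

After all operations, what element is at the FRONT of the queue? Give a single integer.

Answer: 44

Derivation:
enqueue(19): queue = [19]
enqueue(23): queue = [19, 23]
enqueue(68): queue = [19, 23, 68]
enqueue(44): queue = [19, 23, 68, 44]
enqueue(45): queue = [19, 23, 68, 44, 45]
dequeue(): queue = [23, 68, 44, 45]
enqueue(16): queue = [23, 68, 44, 45, 16]
enqueue(88): queue = [23, 68, 44, 45, 16, 88]
dequeue(): queue = [68, 44, 45, 16, 88]
dequeue(): queue = [44, 45, 16, 88]
enqueue(95): queue = [44, 45, 16, 88, 95]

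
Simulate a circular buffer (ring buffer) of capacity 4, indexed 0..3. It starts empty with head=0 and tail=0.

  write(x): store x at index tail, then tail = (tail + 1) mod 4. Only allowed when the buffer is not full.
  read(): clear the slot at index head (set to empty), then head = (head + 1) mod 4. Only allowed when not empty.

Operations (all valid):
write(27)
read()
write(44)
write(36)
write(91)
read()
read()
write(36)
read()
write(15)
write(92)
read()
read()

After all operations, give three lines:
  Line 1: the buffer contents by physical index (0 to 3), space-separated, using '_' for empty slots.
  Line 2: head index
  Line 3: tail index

Answer: _ _ 92 _
2
3

Derivation:
write(27): buf=[27 _ _ _], head=0, tail=1, size=1
read(): buf=[_ _ _ _], head=1, tail=1, size=0
write(44): buf=[_ 44 _ _], head=1, tail=2, size=1
write(36): buf=[_ 44 36 _], head=1, tail=3, size=2
write(91): buf=[_ 44 36 91], head=1, tail=0, size=3
read(): buf=[_ _ 36 91], head=2, tail=0, size=2
read(): buf=[_ _ _ 91], head=3, tail=0, size=1
write(36): buf=[36 _ _ 91], head=3, tail=1, size=2
read(): buf=[36 _ _ _], head=0, tail=1, size=1
write(15): buf=[36 15 _ _], head=0, tail=2, size=2
write(92): buf=[36 15 92 _], head=0, tail=3, size=3
read(): buf=[_ 15 92 _], head=1, tail=3, size=2
read(): buf=[_ _ 92 _], head=2, tail=3, size=1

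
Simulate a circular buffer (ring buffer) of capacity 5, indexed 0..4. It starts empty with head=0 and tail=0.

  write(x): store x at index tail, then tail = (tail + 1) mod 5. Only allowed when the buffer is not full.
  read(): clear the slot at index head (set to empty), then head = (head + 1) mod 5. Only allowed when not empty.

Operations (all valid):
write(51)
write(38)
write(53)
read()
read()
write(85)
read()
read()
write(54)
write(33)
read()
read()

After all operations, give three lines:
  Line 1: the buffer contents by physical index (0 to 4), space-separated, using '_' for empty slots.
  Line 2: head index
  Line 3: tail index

Answer: _ _ _ _ _
1
1

Derivation:
write(51): buf=[51 _ _ _ _], head=0, tail=1, size=1
write(38): buf=[51 38 _ _ _], head=0, tail=2, size=2
write(53): buf=[51 38 53 _ _], head=0, tail=3, size=3
read(): buf=[_ 38 53 _ _], head=1, tail=3, size=2
read(): buf=[_ _ 53 _ _], head=2, tail=3, size=1
write(85): buf=[_ _ 53 85 _], head=2, tail=4, size=2
read(): buf=[_ _ _ 85 _], head=3, tail=4, size=1
read(): buf=[_ _ _ _ _], head=4, tail=4, size=0
write(54): buf=[_ _ _ _ 54], head=4, tail=0, size=1
write(33): buf=[33 _ _ _ 54], head=4, tail=1, size=2
read(): buf=[33 _ _ _ _], head=0, tail=1, size=1
read(): buf=[_ _ _ _ _], head=1, tail=1, size=0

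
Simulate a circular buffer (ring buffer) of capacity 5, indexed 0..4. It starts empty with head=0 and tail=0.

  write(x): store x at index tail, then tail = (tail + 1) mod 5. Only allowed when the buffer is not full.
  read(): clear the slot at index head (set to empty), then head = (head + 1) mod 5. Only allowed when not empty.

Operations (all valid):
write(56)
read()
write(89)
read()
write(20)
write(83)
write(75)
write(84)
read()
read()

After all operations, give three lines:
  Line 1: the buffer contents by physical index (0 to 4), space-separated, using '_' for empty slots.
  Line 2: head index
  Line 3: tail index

write(56): buf=[56 _ _ _ _], head=0, tail=1, size=1
read(): buf=[_ _ _ _ _], head=1, tail=1, size=0
write(89): buf=[_ 89 _ _ _], head=1, tail=2, size=1
read(): buf=[_ _ _ _ _], head=2, tail=2, size=0
write(20): buf=[_ _ 20 _ _], head=2, tail=3, size=1
write(83): buf=[_ _ 20 83 _], head=2, tail=4, size=2
write(75): buf=[_ _ 20 83 75], head=2, tail=0, size=3
write(84): buf=[84 _ 20 83 75], head=2, tail=1, size=4
read(): buf=[84 _ _ 83 75], head=3, tail=1, size=3
read(): buf=[84 _ _ _ 75], head=4, tail=1, size=2

Answer: 84 _ _ _ 75
4
1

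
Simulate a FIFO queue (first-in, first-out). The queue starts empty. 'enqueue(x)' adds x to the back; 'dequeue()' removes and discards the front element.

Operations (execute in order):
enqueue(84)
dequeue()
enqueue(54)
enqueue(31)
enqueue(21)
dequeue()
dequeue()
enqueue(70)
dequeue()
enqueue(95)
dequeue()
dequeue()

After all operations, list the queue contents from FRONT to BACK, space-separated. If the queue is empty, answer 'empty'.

Answer: empty

Derivation:
enqueue(84): [84]
dequeue(): []
enqueue(54): [54]
enqueue(31): [54, 31]
enqueue(21): [54, 31, 21]
dequeue(): [31, 21]
dequeue(): [21]
enqueue(70): [21, 70]
dequeue(): [70]
enqueue(95): [70, 95]
dequeue(): [95]
dequeue(): []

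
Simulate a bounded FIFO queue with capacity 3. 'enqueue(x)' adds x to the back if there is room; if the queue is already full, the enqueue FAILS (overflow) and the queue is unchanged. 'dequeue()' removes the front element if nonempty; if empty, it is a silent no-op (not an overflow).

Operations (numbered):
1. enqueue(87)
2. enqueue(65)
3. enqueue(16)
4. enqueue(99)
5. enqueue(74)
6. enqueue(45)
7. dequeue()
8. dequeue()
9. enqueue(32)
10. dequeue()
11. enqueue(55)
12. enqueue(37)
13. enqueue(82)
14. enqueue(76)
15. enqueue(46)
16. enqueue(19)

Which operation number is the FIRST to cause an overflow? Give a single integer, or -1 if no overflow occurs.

Answer: 4

Derivation:
1. enqueue(87): size=1
2. enqueue(65): size=2
3. enqueue(16): size=3
4. enqueue(99): size=3=cap → OVERFLOW (fail)
5. enqueue(74): size=3=cap → OVERFLOW (fail)
6. enqueue(45): size=3=cap → OVERFLOW (fail)
7. dequeue(): size=2
8. dequeue(): size=1
9. enqueue(32): size=2
10. dequeue(): size=1
11. enqueue(55): size=2
12. enqueue(37): size=3
13. enqueue(82): size=3=cap → OVERFLOW (fail)
14. enqueue(76): size=3=cap → OVERFLOW (fail)
15. enqueue(46): size=3=cap → OVERFLOW (fail)
16. enqueue(19): size=3=cap → OVERFLOW (fail)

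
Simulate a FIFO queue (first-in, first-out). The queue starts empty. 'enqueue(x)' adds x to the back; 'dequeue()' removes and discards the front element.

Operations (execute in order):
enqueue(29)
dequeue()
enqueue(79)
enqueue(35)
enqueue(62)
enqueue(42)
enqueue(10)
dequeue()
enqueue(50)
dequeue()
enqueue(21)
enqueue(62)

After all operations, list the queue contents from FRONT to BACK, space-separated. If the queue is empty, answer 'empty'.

enqueue(29): [29]
dequeue(): []
enqueue(79): [79]
enqueue(35): [79, 35]
enqueue(62): [79, 35, 62]
enqueue(42): [79, 35, 62, 42]
enqueue(10): [79, 35, 62, 42, 10]
dequeue(): [35, 62, 42, 10]
enqueue(50): [35, 62, 42, 10, 50]
dequeue(): [62, 42, 10, 50]
enqueue(21): [62, 42, 10, 50, 21]
enqueue(62): [62, 42, 10, 50, 21, 62]

Answer: 62 42 10 50 21 62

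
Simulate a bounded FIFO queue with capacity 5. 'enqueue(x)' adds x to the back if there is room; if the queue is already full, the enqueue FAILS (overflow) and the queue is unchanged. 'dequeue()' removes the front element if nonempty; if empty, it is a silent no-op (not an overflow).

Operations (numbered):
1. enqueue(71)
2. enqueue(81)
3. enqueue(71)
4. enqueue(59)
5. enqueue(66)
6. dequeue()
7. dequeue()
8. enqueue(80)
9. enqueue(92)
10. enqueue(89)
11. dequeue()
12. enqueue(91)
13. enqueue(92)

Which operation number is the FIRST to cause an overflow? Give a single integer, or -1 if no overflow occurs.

1. enqueue(71): size=1
2. enqueue(81): size=2
3. enqueue(71): size=3
4. enqueue(59): size=4
5. enqueue(66): size=5
6. dequeue(): size=4
7. dequeue(): size=3
8. enqueue(80): size=4
9. enqueue(92): size=5
10. enqueue(89): size=5=cap → OVERFLOW (fail)
11. dequeue(): size=4
12. enqueue(91): size=5
13. enqueue(92): size=5=cap → OVERFLOW (fail)

Answer: 10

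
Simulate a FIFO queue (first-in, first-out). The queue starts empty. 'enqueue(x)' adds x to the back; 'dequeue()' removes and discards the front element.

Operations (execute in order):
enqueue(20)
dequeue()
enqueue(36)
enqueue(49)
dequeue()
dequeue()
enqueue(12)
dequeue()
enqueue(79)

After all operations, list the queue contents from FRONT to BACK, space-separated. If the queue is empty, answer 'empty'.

Answer: 79

Derivation:
enqueue(20): [20]
dequeue(): []
enqueue(36): [36]
enqueue(49): [36, 49]
dequeue(): [49]
dequeue(): []
enqueue(12): [12]
dequeue(): []
enqueue(79): [79]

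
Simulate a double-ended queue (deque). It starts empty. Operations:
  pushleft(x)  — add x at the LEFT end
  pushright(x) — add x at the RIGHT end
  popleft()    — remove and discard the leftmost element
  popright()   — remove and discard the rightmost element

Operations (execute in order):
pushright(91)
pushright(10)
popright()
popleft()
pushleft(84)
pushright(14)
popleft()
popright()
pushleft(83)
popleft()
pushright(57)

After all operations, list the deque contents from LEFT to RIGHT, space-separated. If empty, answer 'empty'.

pushright(91): [91]
pushright(10): [91, 10]
popright(): [91]
popleft(): []
pushleft(84): [84]
pushright(14): [84, 14]
popleft(): [14]
popright(): []
pushleft(83): [83]
popleft(): []
pushright(57): [57]

Answer: 57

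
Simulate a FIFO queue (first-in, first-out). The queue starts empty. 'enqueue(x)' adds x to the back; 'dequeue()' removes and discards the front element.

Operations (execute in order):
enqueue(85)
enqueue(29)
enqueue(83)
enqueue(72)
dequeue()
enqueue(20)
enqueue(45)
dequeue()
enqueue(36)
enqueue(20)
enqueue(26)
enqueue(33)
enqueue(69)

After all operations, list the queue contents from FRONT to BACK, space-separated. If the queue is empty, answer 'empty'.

Answer: 83 72 20 45 36 20 26 33 69

Derivation:
enqueue(85): [85]
enqueue(29): [85, 29]
enqueue(83): [85, 29, 83]
enqueue(72): [85, 29, 83, 72]
dequeue(): [29, 83, 72]
enqueue(20): [29, 83, 72, 20]
enqueue(45): [29, 83, 72, 20, 45]
dequeue(): [83, 72, 20, 45]
enqueue(36): [83, 72, 20, 45, 36]
enqueue(20): [83, 72, 20, 45, 36, 20]
enqueue(26): [83, 72, 20, 45, 36, 20, 26]
enqueue(33): [83, 72, 20, 45, 36, 20, 26, 33]
enqueue(69): [83, 72, 20, 45, 36, 20, 26, 33, 69]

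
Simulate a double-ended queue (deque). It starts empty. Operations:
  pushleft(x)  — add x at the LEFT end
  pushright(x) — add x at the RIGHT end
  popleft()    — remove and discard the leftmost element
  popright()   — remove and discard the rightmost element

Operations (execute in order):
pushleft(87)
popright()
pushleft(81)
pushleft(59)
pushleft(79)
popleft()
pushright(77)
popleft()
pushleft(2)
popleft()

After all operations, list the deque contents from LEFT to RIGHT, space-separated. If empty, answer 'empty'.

Answer: 81 77

Derivation:
pushleft(87): [87]
popright(): []
pushleft(81): [81]
pushleft(59): [59, 81]
pushleft(79): [79, 59, 81]
popleft(): [59, 81]
pushright(77): [59, 81, 77]
popleft(): [81, 77]
pushleft(2): [2, 81, 77]
popleft(): [81, 77]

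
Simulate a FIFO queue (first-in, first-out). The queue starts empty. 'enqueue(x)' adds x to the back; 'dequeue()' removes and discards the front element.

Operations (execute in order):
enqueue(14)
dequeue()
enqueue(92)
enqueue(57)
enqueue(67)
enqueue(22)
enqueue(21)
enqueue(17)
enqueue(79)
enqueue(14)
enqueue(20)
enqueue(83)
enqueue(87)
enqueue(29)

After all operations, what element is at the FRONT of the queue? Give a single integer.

enqueue(14): queue = [14]
dequeue(): queue = []
enqueue(92): queue = [92]
enqueue(57): queue = [92, 57]
enqueue(67): queue = [92, 57, 67]
enqueue(22): queue = [92, 57, 67, 22]
enqueue(21): queue = [92, 57, 67, 22, 21]
enqueue(17): queue = [92, 57, 67, 22, 21, 17]
enqueue(79): queue = [92, 57, 67, 22, 21, 17, 79]
enqueue(14): queue = [92, 57, 67, 22, 21, 17, 79, 14]
enqueue(20): queue = [92, 57, 67, 22, 21, 17, 79, 14, 20]
enqueue(83): queue = [92, 57, 67, 22, 21, 17, 79, 14, 20, 83]
enqueue(87): queue = [92, 57, 67, 22, 21, 17, 79, 14, 20, 83, 87]
enqueue(29): queue = [92, 57, 67, 22, 21, 17, 79, 14, 20, 83, 87, 29]

Answer: 92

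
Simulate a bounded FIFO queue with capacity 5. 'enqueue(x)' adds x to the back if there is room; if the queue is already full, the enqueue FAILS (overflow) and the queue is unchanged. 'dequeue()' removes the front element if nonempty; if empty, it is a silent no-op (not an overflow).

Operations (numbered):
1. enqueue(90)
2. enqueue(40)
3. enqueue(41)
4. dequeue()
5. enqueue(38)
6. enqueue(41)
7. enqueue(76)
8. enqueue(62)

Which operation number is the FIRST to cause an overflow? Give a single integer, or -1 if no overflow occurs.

Answer: 8

Derivation:
1. enqueue(90): size=1
2. enqueue(40): size=2
3. enqueue(41): size=3
4. dequeue(): size=2
5. enqueue(38): size=3
6. enqueue(41): size=4
7. enqueue(76): size=5
8. enqueue(62): size=5=cap → OVERFLOW (fail)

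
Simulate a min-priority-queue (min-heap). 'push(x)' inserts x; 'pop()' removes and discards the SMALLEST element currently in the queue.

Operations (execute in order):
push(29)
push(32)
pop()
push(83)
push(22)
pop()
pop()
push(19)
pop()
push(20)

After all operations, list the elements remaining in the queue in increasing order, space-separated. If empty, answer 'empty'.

push(29): heap contents = [29]
push(32): heap contents = [29, 32]
pop() → 29: heap contents = [32]
push(83): heap contents = [32, 83]
push(22): heap contents = [22, 32, 83]
pop() → 22: heap contents = [32, 83]
pop() → 32: heap contents = [83]
push(19): heap contents = [19, 83]
pop() → 19: heap contents = [83]
push(20): heap contents = [20, 83]

Answer: 20 83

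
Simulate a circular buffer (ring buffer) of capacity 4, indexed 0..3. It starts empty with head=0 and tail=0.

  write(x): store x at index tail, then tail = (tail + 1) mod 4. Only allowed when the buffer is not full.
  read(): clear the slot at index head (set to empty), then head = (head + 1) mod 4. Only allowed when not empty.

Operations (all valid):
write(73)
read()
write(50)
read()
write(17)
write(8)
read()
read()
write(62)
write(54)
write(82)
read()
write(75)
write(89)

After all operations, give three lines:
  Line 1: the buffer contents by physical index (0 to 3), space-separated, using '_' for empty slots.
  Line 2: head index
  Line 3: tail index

write(73): buf=[73 _ _ _], head=0, tail=1, size=1
read(): buf=[_ _ _ _], head=1, tail=1, size=0
write(50): buf=[_ 50 _ _], head=1, tail=2, size=1
read(): buf=[_ _ _ _], head=2, tail=2, size=0
write(17): buf=[_ _ 17 _], head=2, tail=3, size=1
write(8): buf=[_ _ 17 8], head=2, tail=0, size=2
read(): buf=[_ _ _ 8], head=3, tail=0, size=1
read(): buf=[_ _ _ _], head=0, tail=0, size=0
write(62): buf=[62 _ _ _], head=0, tail=1, size=1
write(54): buf=[62 54 _ _], head=0, tail=2, size=2
write(82): buf=[62 54 82 _], head=0, tail=3, size=3
read(): buf=[_ 54 82 _], head=1, tail=3, size=2
write(75): buf=[_ 54 82 75], head=1, tail=0, size=3
write(89): buf=[89 54 82 75], head=1, tail=1, size=4

Answer: 89 54 82 75
1
1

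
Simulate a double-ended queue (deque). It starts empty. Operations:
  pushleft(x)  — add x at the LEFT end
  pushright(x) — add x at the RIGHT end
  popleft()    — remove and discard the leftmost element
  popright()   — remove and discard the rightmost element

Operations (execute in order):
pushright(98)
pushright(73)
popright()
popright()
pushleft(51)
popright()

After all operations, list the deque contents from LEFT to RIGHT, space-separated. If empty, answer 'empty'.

pushright(98): [98]
pushright(73): [98, 73]
popright(): [98]
popright(): []
pushleft(51): [51]
popright(): []

Answer: empty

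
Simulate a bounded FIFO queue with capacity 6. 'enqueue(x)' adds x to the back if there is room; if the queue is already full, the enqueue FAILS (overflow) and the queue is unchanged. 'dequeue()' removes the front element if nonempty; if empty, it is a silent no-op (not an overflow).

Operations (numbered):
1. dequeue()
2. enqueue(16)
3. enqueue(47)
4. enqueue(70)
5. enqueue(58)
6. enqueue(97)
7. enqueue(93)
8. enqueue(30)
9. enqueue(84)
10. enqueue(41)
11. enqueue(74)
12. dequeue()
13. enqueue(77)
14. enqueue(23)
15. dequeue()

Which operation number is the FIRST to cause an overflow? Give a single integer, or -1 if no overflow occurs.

Answer: 8

Derivation:
1. dequeue(): empty, no-op, size=0
2. enqueue(16): size=1
3. enqueue(47): size=2
4. enqueue(70): size=3
5. enqueue(58): size=4
6. enqueue(97): size=5
7. enqueue(93): size=6
8. enqueue(30): size=6=cap → OVERFLOW (fail)
9. enqueue(84): size=6=cap → OVERFLOW (fail)
10. enqueue(41): size=6=cap → OVERFLOW (fail)
11. enqueue(74): size=6=cap → OVERFLOW (fail)
12. dequeue(): size=5
13. enqueue(77): size=6
14. enqueue(23): size=6=cap → OVERFLOW (fail)
15. dequeue(): size=5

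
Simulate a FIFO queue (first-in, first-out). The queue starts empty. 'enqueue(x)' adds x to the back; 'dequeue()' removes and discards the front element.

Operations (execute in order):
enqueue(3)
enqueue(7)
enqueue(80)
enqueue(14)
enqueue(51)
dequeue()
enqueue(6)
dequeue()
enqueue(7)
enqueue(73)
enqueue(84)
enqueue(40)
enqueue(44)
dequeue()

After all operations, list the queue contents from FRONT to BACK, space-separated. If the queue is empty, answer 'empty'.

Answer: 14 51 6 7 73 84 40 44

Derivation:
enqueue(3): [3]
enqueue(7): [3, 7]
enqueue(80): [3, 7, 80]
enqueue(14): [3, 7, 80, 14]
enqueue(51): [3, 7, 80, 14, 51]
dequeue(): [7, 80, 14, 51]
enqueue(6): [7, 80, 14, 51, 6]
dequeue(): [80, 14, 51, 6]
enqueue(7): [80, 14, 51, 6, 7]
enqueue(73): [80, 14, 51, 6, 7, 73]
enqueue(84): [80, 14, 51, 6, 7, 73, 84]
enqueue(40): [80, 14, 51, 6, 7, 73, 84, 40]
enqueue(44): [80, 14, 51, 6, 7, 73, 84, 40, 44]
dequeue(): [14, 51, 6, 7, 73, 84, 40, 44]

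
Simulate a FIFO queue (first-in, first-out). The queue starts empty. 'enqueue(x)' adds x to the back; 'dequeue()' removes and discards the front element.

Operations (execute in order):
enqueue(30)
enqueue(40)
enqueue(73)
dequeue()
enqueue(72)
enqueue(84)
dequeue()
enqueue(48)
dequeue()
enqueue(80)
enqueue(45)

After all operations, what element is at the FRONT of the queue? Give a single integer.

Answer: 72

Derivation:
enqueue(30): queue = [30]
enqueue(40): queue = [30, 40]
enqueue(73): queue = [30, 40, 73]
dequeue(): queue = [40, 73]
enqueue(72): queue = [40, 73, 72]
enqueue(84): queue = [40, 73, 72, 84]
dequeue(): queue = [73, 72, 84]
enqueue(48): queue = [73, 72, 84, 48]
dequeue(): queue = [72, 84, 48]
enqueue(80): queue = [72, 84, 48, 80]
enqueue(45): queue = [72, 84, 48, 80, 45]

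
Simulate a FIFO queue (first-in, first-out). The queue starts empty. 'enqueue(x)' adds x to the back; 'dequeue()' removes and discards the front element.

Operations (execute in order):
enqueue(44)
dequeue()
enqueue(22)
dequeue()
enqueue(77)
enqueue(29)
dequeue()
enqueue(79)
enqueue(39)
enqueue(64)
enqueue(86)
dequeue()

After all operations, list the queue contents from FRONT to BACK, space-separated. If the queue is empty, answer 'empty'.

Answer: 79 39 64 86

Derivation:
enqueue(44): [44]
dequeue(): []
enqueue(22): [22]
dequeue(): []
enqueue(77): [77]
enqueue(29): [77, 29]
dequeue(): [29]
enqueue(79): [29, 79]
enqueue(39): [29, 79, 39]
enqueue(64): [29, 79, 39, 64]
enqueue(86): [29, 79, 39, 64, 86]
dequeue(): [79, 39, 64, 86]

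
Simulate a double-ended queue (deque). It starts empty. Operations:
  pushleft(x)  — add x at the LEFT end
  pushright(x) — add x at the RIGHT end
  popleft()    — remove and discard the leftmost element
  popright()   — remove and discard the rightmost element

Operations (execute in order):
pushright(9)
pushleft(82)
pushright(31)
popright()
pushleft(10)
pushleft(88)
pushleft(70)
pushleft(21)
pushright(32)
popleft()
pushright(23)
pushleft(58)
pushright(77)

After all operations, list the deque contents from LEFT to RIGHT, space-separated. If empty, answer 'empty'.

pushright(9): [9]
pushleft(82): [82, 9]
pushright(31): [82, 9, 31]
popright(): [82, 9]
pushleft(10): [10, 82, 9]
pushleft(88): [88, 10, 82, 9]
pushleft(70): [70, 88, 10, 82, 9]
pushleft(21): [21, 70, 88, 10, 82, 9]
pushright(32): [21, 70, 88, 10, 82, 9, 32]
popleft(): [70, 88, 10, 82, 9, 32]
pushright(23): [70, 88, 10, 82, 9, 32, 23]
pushleft(58): [58, 70, 88, 10, 82, 9, 32, 23]
pushright(77): [58, 70, 88, 10, 82, 9, 32, 23, 77]

Answer: 58 70 88 10 82 9 32 23 77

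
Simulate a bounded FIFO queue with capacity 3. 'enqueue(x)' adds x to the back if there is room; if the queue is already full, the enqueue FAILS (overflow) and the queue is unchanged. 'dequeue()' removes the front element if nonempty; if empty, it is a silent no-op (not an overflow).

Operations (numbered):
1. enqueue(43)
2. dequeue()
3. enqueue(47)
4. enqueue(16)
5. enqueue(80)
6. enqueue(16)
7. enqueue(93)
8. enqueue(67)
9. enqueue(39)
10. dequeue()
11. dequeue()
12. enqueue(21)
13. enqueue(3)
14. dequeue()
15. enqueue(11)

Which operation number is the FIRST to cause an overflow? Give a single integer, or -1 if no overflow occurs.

1. enqueue(43): size=1
2. dequeue(): size=0
3. enqueue(47): size=1
4. enqueue(16): size=2
5. enqueue(80): size=3
6. enqueue(16): size=3=cap → OVERFLOW (fail)
7. enqueue(93): size=3=cap → OVERFLOW (fail)
8. enqueue(67): size=3=cap → OVERFLOW (fail)
9. enqueue(39): size=3=cap → OVERFLOW (fail)
10. dequeue(): size=2
11. dequeue(): size=1
12. enqueue(21): size=2
13. enqueue(3): size=3
14. dequeue(): size=2
15. enqueue(11): size=3

Answer: 6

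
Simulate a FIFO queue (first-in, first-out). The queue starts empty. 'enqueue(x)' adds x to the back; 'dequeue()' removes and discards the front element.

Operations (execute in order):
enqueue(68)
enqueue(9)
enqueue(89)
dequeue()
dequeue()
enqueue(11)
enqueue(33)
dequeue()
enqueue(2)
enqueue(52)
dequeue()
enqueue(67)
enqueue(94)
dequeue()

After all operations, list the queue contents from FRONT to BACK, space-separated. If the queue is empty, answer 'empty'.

enqueue(68): [68]
enqueue(9): [68, 9]
enqueue(89): [68, 9, 89]
dequeue(): [9, 89]
dequeue(): [89]
enqueue(11): [89, 11]
enqueue(33): [89, 11, 33]
dequeue(): [11, 33]
enqueue(2): [11, 33, 2]
enqueue(52): [11, 33, 2, 52]
dequeue(): [33, 2, 52]
enqueue(67): [33, 2, 52, 67]
enqueue(94): [33, 2, 52, 67, 94]
dequeue(): [2, 52, 67, 94]

Answer: 2 52 67 94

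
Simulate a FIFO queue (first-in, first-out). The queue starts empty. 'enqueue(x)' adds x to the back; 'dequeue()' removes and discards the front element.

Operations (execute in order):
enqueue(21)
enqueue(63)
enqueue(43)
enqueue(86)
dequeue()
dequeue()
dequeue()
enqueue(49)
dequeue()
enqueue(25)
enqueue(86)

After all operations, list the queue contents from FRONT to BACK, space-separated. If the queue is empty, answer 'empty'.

Answer: 49 25 86

Derivation:
enqueue(21): [21]
enqueue(63): [21, 63]
enqueue(43): [21, 63, 43]
enqueue(86): [21, 63, 43, 86]
dequeue(): [63, 43, 86]
dequeue(): [43, 86]
dequeue(): [86]
enqueue(49): [86, 49]
dequeue(): [49]
enqueue(25): [49, 25]
enqueue(86): [49, 25, 86]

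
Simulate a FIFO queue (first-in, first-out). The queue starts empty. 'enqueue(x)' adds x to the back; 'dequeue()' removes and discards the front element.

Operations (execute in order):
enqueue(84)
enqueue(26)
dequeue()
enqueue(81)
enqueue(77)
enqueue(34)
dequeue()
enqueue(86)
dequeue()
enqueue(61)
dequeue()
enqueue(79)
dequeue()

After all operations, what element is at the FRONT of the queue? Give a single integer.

enqueue(84): queue = [84]
enqueue(26): queue = [84, 26]
dequeue(): queue = [26]
enqueue(81): queue = [26, 81]
enqueue(77): queue = [26, 81, 77]
enqueue(34): queue = [26, 81, 77, 34]
dequeue(): queue = [81, 77, 34]
enqueue(86): queue = [81, 77, 34, 86]
dequeue(): queue = [77, 34, 86]
enqueue(61): queue = [77, 34, 86, 61]
dequeue(): queue = [34, 86, 61]
enqueue(79): queue = [34, 86, 61, 79]
dequeue(): queue = [86, 61, 79]

Answer: 86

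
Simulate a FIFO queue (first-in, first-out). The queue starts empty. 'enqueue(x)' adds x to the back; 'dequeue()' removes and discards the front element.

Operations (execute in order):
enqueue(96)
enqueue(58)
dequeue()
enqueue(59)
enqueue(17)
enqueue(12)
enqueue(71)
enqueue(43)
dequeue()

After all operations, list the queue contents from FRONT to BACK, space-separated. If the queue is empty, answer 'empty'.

Answer: 59 17 12 71 43

Derivation:
enqueue(96): [96]
enqueue(58): [96, 58]
dequeue(): [58]
enqueue(59): [58, 59]
enqueue(17): [58, 59, 17]
enqueue(12): [58, 59, 17, 12]
enqueue(71): [58, 59, 17, 12, 71]
enqueue(43): [58, 59, 17, 12, 71, 43]
dequeue(): [59, 17, 12, 71, 43]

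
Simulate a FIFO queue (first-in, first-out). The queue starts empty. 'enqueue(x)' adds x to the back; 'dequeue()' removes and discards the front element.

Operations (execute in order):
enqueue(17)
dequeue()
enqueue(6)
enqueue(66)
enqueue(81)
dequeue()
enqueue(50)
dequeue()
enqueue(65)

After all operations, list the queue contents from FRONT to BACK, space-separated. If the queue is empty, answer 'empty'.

Answer: 81 50 65

Derivation:
enqueue(17): [17]
dequeue(): []
enqueue(6): [6]
enqueue(66): [6, 66]
enqueue(81): [6, 66, 81]
dequeue(): [66, 81]
enqueue(50): [66, 81, 50]
dequeue(): [81, 50]
enqueue(65): [81, 50, 65]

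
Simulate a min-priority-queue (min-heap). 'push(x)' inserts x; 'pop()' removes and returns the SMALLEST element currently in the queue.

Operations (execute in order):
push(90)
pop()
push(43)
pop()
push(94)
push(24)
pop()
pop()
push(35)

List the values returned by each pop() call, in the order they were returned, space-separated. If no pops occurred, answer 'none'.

push(90): heap contents = [90]
pop() → 90: heap contents = []
push(43): heap contents = [43]
pop() → 43: heap contents = []
push(94): heap contents = [94]
push(24): heap contents = [24, 94]
pop() → 24: heap contents = [94]
pop() → 94: heap contents = []
push(35): heap contents = [35]

Answer: 90 43 24 94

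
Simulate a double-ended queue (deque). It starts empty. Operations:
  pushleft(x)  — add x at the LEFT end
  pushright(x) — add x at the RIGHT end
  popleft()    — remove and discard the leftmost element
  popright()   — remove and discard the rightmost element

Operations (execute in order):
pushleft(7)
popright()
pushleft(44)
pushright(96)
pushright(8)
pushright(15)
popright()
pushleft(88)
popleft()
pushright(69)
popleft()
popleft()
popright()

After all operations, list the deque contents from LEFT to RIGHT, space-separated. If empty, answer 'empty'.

Answer: 8

Derivation:
pushleft(7): [7]
popright(): []
pushleft(44): [44]
pushright(96): [44, 96]
pushright(8): [44, 96, 8]
pushright(15): [44, 96, 8, 15]
popright(): [44, 96, 8]
pushleft(88): [88, 44, 96, 8]
popleft(): [44, 96, 8]
pushright(69): [44, 96, 8, 69]
popleft(): [96, 8, 69]
popleft(): [8, 69]
popright(): [8]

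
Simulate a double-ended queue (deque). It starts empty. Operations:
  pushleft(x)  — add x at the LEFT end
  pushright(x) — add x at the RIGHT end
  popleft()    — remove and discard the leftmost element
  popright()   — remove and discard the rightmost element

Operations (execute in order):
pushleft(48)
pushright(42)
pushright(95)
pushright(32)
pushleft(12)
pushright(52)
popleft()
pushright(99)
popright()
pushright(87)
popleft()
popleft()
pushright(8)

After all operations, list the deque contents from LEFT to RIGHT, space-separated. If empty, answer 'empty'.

Answer: 95 32 52 87 8

Derivation:
pushleft(48): [48]
pushright(42): [48, 42]
pushright(95): [48, 42, 95]
pushright(32): [48, 42, 95, 32]
pushleft(12): [12, 48, 42, 95, 32]
pushright(52): [12, 48, 42, 95, 32, 52]
popleft(): [48, 42, 95, 32, 52]
pushright(99): [48, 42, 95, 32, 52, 99]
popright(): [48, 42, 95, 32, 52]
pushright(87): [48, 42, 95, 32, 52, 87]
popleft(): [42, 95, 32, 52, 87]
popleft(): [95, 32, 52, 87]
pushright(8): [95, 32, 52, 87, 8]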